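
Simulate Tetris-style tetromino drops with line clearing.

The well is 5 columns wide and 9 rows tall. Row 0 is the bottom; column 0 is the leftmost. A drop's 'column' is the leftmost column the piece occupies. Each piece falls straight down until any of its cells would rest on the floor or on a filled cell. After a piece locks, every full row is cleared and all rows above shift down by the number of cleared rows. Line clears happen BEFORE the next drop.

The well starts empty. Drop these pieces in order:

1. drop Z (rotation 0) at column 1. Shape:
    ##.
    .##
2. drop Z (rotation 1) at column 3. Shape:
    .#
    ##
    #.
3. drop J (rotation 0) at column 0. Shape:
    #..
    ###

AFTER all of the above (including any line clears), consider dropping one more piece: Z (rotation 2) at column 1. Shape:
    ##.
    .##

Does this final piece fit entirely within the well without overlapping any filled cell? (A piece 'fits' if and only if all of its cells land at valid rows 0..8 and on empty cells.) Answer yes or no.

Answer: yes

Derivation:
Drop 1: Z rot0 at col 1 lands with bottom-row=0; cleared 0 line(s) (total 0); column heights now [0 2 2 1 0], max=2
Drop 2: Z rot1 at col 3 lands with bottom-row=1; cleared 0 line(s) (total 0); column heights now [0 2 2 3 4], max=4
Drop 3: J rot0 at col 0 lands with bottom-row=2; cleared 1 line(s) (total 1); column heights now [3 2 2 2 3], max=3
Test piece Z rot2 at col 1 (width 3): heights before test = [3 2 2 2 3]; fits = True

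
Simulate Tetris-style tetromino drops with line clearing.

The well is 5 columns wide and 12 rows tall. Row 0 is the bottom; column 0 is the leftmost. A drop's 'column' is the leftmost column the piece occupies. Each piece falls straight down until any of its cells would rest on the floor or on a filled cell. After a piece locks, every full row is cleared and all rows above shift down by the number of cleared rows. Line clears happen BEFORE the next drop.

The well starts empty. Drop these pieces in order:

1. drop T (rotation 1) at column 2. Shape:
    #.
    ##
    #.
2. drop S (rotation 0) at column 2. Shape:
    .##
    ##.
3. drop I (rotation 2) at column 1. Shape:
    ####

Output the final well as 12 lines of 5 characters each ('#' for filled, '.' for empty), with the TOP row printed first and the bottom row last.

Drop 1: T rot1 at col 2 lands with bottom-row=0; cleared 0 line(s) (total 0); column heights now [0 0 3 2 0], max=3
Drop 2: S rot0 at col 2 lands with bottom-row=3; cleared 0 line(s) (total 0); column heights now [0 0 4 5 5], max=5
Drop 3: I rot2 at col 1 lands with bottom-row=5; cleared 0 line(s) (total 0); column heights now [0 6 6 6 6], max=6

Answer: .....
.....
.....
.....
.....
.....
.####
...##
..##.
..#..
..##.
..#..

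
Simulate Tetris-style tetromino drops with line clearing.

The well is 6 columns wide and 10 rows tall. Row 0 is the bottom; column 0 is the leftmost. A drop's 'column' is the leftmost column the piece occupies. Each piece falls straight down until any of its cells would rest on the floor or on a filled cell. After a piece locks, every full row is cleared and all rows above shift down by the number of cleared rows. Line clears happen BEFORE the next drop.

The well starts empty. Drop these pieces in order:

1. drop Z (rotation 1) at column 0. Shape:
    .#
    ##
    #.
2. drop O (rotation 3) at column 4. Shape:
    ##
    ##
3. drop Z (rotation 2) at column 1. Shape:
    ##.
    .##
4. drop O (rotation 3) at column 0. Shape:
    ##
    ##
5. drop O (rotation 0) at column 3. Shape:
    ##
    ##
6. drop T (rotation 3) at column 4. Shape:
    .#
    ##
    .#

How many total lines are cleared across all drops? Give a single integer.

Answer: 0

Derivation:
Drop 1: Z rot1 at col 0 lands with bottom-row=0; cleared 0 line(s) (total 0); column heights now [2 3 0 0 0 0], max=3
Drop 2: O rot3 at col 4 lands with bottom-row=0; cleared 0 line(s) (total 0); column heights now [2 3 0 0 2 2], max=3
Drop 3: Z rot2 at col 1 lands with bottom-row=2; cleared 0 line(s) (total 0); column heights now [2 4 4 3 2 2], max=4
Drop 4: O rot3 at col 0 lands with bottom-row=4; cleared 0 line(s) (total 0); column heights now [6 6 4 3 2 2], max=6
Drop 5: O rot0 at col 3 lands with bottom-row=3; cleared 0 line(s) (total 0); column heights now [6 6 4 5 5 2], max=6
Drop 6: T rot3 at col 4 lands with bottom-row=4; cleared 0 line(s) (total 0); column heights now [6 6 4 5 6 7], max=7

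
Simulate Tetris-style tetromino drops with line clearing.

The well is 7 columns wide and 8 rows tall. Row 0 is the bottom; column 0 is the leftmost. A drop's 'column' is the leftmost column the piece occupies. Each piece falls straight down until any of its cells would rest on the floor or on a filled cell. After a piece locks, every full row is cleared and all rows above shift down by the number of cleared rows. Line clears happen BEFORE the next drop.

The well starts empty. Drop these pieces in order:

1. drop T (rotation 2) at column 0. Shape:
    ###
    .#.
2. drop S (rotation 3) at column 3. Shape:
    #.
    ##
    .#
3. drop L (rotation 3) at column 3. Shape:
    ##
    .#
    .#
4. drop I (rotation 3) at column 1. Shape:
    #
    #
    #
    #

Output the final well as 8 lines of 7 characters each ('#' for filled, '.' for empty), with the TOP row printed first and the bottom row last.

Answer: .......
.......
.#.....
.#.##..
.#..#..
.#.##..
#####..
.#..#..

Derivation:
Drop 1: T rot2 at col 0 lands with bottom-row=0; cleared 0 line(s) (total 0); column heights now [2 2 2 0 0 0 0], max=2
Drop 2: S rot3 at col 3 lands with bottom-row=0; cleared 0 line(s) (total 0); column heights now [2 2 2 3 2 0 0], max=3
Drop 3: L rot3 at col 3 lands with bottom-row=2; cleared 0 line(s) (total 0); column heights now [2 2 2 5 5 0 0], max=5
Drop 4: I rot3 at col 1 lands with bottom-row=2; cleared 0 line(s) (total 0); column heights now [2 6 2 5 5 0 0], max=6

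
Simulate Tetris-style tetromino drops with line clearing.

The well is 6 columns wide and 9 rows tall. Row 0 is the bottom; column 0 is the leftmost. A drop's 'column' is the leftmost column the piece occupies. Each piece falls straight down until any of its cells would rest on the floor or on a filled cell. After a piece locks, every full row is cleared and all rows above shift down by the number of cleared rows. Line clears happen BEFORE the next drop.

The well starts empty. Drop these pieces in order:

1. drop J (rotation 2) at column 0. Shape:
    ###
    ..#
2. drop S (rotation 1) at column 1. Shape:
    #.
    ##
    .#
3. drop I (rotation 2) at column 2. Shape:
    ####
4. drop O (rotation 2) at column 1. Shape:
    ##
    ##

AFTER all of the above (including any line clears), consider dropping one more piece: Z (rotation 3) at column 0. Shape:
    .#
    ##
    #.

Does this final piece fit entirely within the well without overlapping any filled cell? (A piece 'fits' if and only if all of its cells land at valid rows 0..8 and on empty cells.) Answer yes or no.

Drop 1: J rot2 at col 0 lands with bottom-row=0; cleared 0 line(s) (total 0); column heights now [2 2 2 0 0 0], max=2
Drop 2: S rot1 at col 1 lands with bottom-row=2; cleared 0 line(s) (total 0); column heights now [2 5 4 0 0 0], max=5
Drop 3: I rot2 at col 2 lands with bottom-row=4; cleared 0 line(s) (total 0); column heights now [2 5 5 5 5 5], max=5
Drop 4: O rot2 at col 1 lands with bottom-row=5; cleared 0 line(s) (total 0); column heights now [2 7 7 5 5 5], max=7
Test piece Z rot3 at col 0 (width 2): heights before test = [2 7 7 5 5 5]; fits = True

Answer: yes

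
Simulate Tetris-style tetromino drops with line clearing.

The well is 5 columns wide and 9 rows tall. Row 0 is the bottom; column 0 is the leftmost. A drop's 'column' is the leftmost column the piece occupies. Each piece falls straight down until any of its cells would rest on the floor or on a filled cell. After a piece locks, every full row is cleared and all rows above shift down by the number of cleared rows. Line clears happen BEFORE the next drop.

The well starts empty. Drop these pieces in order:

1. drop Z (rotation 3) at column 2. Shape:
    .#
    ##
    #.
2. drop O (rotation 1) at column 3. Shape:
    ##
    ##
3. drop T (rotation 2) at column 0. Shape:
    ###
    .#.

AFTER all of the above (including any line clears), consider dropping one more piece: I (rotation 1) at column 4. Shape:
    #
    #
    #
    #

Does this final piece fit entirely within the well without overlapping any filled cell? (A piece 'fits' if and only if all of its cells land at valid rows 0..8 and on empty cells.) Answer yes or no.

Answer: yes

Derivation:
Drop 1: Z rot3 at col 2 lands with bottom-row=0; cleared 0 line(s) (total 0); column heights now [0 0 2 3 0], max=3
Drop 2: O rot1 at col 3 lands with bottom-row=3; cleared 0 line(s) (total 0); column heights now [0 0 2 5 5], max=5
Drop 3: T rot2 at col 0 lands with bottom-row=1; cleared 0 line(s) (total 0); column heights now [3 3 3 5 5], max=5
Test piece I rot1 at col 4 (width 1): heights before test = [3 3 3 5 5]; fits = True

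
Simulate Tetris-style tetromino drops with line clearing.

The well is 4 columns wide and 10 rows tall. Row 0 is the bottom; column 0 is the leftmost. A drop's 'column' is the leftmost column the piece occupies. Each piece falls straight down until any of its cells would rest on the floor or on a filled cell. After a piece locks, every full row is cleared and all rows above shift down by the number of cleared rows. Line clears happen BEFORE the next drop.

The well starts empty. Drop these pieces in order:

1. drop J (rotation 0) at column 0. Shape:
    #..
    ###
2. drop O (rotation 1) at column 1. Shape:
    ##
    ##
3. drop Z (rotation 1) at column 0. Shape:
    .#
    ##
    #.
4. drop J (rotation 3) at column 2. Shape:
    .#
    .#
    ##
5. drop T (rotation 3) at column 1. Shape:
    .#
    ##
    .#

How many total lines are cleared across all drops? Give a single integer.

Answer: 1

Derivation:
Drop 1: J rot0 at col 0 lands with bottom-row=0; cleared 0 line(s) (total 0); column heights now [2 1 1 0], max=2
Drop 2: O rot1 at col 1 lands with bottom-row=1; cleared 0 line(s) (total 0); column heights now [2 3 3 0], max=3
Drop 3: Z rot1 at col 0 lands with bottom-row=2; cleared 0 line(s) (total 0); column heights now [4 5 3 0], max=5
Drop 4: J rot3 at col 2 lands with bottom-row=3; cleared 1 line(s) (total 1); column heights now [3 4 3 5], max=5
Drop 5: T rot3 at col 1 lands with bottom-row=3; cleared 0 line(s) (total 1); column heights now [3 5 6 5], max=6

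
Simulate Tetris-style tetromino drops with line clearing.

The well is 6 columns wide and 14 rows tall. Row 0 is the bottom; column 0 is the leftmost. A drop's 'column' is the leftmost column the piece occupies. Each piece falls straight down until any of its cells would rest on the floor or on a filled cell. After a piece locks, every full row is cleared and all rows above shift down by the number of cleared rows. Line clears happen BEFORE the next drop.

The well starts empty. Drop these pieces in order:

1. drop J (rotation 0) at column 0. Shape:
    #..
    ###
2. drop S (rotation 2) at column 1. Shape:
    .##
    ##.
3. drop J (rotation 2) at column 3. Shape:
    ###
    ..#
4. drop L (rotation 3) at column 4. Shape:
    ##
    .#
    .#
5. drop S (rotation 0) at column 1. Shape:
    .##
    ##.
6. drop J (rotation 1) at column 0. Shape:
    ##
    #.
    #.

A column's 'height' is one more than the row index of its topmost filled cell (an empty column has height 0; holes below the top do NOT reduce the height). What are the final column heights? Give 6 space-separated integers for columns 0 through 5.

Drop 1: J rot0 at col 0 lands with bottom-row=0; cleared 0 line(s) (total 0); column heights now [2 1 1 0 0 0], max=2
Drop 2: S rot2 at col 1 lands with bottom-row=1; cleared 0 line(s) (total 0); column heights now [2 2 3 3 0 0], max=3
Drop 3: J rot2 at col 3 lands with bottom-row=2; cleared 0 line(s) (total 0); column heights now [2 2 3 4 4 4], max=4
Drop 4: L rot3 at col 4 lands with bottom-row=4; cleared 0 line(s) (total 0); column heights now [2 2 3 4 7 7], max=7
Drop 5: S rot0 at col 1 lands with bottom-row=3; cleared 0 line(s) (total 0); column heights now [2 4 5 5 7 7], max=7
Drop 6: J rot1 at col 0 lands with bottom-row=2; cleared 1 line(s) (total 1); column heights now [4 4 4 4 6 6], max=6

Answer: 4 4 4 4 6 6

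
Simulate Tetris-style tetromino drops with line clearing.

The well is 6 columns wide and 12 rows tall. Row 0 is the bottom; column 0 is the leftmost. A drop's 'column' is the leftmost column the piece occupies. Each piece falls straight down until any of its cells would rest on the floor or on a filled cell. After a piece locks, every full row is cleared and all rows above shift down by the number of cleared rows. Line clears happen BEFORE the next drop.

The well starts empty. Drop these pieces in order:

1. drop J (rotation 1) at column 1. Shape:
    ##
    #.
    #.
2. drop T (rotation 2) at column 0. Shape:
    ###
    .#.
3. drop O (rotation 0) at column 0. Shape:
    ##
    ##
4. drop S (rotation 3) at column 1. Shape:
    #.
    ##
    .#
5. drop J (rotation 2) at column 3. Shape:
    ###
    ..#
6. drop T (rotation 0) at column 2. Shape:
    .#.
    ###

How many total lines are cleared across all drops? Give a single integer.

Answer: 0

Derivation:
Drop 1: J rot1 at col 1 lands with bottom-row=0; cleared 0 line(s) (total 0); column heights now [0 3 3 0 0 0], max=3
Drop 2: T rot2 at col 0 lands with bottom-row=3; cleared 0 line(s) (total 0); column heights now [5 5 5 0 0 0], max=5
Drop 3: O rot0 at col 0 lands with bottom-row=5; cleared 0 line(s) (total 0); column heights now [7 7 5 0 0 0], max=7
Drop 4: S rot3 at col 1 lands with bottom-row=6; cleared 0 line(s) (total 0); column heights now [7 9 8 0 0 0], max=9
Drop 5: J rot2 at col 3 lands with bottom-row=0; cleared 0 line(s) (total 0); column heights now [7 9 8 2 2 2], max=9
Drop 6: T rot0 at col 2 lands with bottom-row=8; cleared 0 line(s) (total 0); column heights now [7 9 9 10 9 2], max=10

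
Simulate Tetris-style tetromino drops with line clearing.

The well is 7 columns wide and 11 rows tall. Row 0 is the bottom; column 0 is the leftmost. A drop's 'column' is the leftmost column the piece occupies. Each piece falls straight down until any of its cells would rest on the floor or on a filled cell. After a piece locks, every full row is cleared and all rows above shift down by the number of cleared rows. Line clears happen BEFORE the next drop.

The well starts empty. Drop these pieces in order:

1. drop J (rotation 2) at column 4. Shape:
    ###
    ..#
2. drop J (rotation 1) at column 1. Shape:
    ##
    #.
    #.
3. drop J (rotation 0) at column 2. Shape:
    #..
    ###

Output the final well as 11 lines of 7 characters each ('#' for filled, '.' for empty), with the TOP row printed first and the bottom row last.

Answer: .......
.......
.......
.......
.......
.......
..#....
..###..
.##....
.#..###
.#....#

Derivation:
Drop 1: J rot2 at col 4 lands with bottom-row=0; cleared 0 line(s) (total 0); column heights now [0 0 0 0 2 2 2], max=2
Drop 2: J rot1 at col 1 lands with bottom-row=0; cleared 0 line(s) (total 0); column heights now [0 3 3 0 2 2 2], max=3
Drop 3: J rot0 at col 2 lands with bottom-row=3; cleared 0 line(s) (total 0); column heights now [0 3 5 4 4 2 2], max=5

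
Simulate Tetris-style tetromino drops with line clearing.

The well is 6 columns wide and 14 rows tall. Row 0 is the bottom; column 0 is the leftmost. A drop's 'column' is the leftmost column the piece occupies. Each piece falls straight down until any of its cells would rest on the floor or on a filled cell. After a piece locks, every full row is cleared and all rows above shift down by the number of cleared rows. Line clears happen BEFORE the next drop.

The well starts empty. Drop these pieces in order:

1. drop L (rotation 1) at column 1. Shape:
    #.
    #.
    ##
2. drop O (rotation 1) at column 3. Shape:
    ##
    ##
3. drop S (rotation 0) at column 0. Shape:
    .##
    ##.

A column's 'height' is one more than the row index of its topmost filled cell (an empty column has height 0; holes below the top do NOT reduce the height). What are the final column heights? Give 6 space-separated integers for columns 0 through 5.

Drop 1: L rot1 at col 1 lands with bottom-row=0; cleared 0 line(s) (total 0); column heights now [0 3 1 0 0 0], max=3
Drop 2: O rot1 at col 3 lands with bottom-row=0; cleared 0 line(s) (total 0); column heights now [0 3 1 2 2 0], max=3
Drop 3: S rot0 at col 0 lands with bottom-row=3; cleared 0 line(s) (total 0); column heights now [4 5 5 2 2 0], max=5

Answer: 4 5 5 2 2 0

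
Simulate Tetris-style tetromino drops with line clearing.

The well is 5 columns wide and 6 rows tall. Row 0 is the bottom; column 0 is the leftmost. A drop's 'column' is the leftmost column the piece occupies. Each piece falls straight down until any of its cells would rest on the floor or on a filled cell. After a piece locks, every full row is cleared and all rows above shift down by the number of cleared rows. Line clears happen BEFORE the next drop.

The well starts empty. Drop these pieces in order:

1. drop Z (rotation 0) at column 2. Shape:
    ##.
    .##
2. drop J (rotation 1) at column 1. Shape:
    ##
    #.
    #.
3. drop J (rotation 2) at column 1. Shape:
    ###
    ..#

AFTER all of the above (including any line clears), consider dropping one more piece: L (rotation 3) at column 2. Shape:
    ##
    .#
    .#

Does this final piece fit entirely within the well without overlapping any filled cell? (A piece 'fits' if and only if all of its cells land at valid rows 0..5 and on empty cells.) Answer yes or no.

Drop 1: Z rot0 at col 2 lands with bottom-row=0; cleared 0 line(s) (total 0); column heights now [0 0 2 2 1], max=2
Drop 2: J rot1 at col 1 lands with bottom-row=0; cleared 0 line(s) (total 0); column heights now [0 3 3 2 1], max=3
Drop 3: J rot2 at col 1 lands with bottom-row=2; cleared 0 line(s) (total 0); column heights now [0 4 4 4 1], max=4
Test piece L rot3 at col 2 (width 2): heights before test = [0 4 4 4 1]; fits = False

Answer: no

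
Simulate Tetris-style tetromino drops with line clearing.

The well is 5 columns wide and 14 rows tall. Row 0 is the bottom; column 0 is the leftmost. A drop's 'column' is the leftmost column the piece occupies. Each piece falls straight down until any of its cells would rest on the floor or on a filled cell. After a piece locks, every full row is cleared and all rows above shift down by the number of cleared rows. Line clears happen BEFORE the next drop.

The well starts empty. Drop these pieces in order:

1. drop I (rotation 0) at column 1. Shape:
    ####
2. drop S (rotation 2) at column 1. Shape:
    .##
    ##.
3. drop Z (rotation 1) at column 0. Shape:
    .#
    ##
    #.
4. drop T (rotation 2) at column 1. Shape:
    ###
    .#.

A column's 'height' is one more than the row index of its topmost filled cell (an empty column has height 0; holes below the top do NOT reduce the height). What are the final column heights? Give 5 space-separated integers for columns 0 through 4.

Drop 1: I rot0 at col 1 lands with bottom-row=0; cleared 0 line(s) (total 0); column heights now [0 1 1 1 1], max=1
Drop 2: S rot2 at col 1 lands with bottom-row=1; cleared 0 line(s) (total 0); column heights now [0 2 3 3 1], max=3
Drop 3: Z rot1 at col 0 lands with bottom-row=1; cleared 0 line(s) (total 0); column heights now [3 4 3 3 1], max=4
Drop 4: T rot2 at col 1 lands with bottom-row=3; cleared 0 line(s) (total 0); column heights now [3 5 5 5 1], max=5

Answer: 3 5 5 5 1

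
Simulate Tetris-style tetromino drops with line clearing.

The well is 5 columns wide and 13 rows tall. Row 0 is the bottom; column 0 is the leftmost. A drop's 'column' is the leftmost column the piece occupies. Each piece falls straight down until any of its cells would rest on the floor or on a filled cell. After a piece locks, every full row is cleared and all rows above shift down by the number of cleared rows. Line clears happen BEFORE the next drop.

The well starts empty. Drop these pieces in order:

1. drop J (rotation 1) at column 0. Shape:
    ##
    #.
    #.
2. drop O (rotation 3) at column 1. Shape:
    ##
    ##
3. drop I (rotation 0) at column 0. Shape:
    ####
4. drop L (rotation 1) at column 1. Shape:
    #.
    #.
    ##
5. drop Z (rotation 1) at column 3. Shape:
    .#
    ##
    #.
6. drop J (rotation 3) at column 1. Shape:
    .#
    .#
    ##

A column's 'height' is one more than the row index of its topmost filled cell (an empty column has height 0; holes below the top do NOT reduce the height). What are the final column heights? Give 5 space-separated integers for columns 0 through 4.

Drop 1: J rot1 at col 0 lands with bottom-row=0; cleared 0 line(s) (total 0); column heights now [3 3 0 0 0], max=3
Drop 2: O rot3 at col 1 lands with bottom-row=3; cleared 0 line(s) (total 0); column heights now [3 5 5 0 0], max=5
Drop 3: I rot0 at col 0 lands with bottom-row=5; cleared 0 line(s) (total 0); column heights now [6 6 6 6 0], max=6
Drop 4: L rot1 at col 1 lands with bottom-row=6; cleared 0 line(s) (total 0); column heights now [6 9 7 6 0], max=9
Drop 5: Z rot1 at col 3 lands with bottom-row=6; cleared 0 line(s) (total 0); column heights now [6 9 7 8 9], max=9
Drop 6: J rot3 at col 1 lands with bottom-row=9; cleared 0 line(s) (total 0); column heights now [6 10 12 8 9], max=12

Answer: 6 10 12 8 9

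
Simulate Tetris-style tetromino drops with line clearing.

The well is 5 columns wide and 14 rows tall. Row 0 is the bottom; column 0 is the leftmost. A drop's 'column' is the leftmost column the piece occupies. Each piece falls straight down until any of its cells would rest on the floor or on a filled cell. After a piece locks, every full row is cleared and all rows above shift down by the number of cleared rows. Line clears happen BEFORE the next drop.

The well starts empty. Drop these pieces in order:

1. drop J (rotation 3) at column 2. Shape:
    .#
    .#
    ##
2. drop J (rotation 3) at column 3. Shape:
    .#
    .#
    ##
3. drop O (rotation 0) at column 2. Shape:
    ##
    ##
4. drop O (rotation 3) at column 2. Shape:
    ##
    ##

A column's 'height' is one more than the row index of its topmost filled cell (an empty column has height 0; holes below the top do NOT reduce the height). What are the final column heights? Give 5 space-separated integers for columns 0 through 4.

Drop 1: J rot3 at col 2 lands with bottom-row=0; cleared 0 line(s) (total 0); column heights now [0 0 1 3 0], max=3
Drop 2: J rot3 at col 3 lands with bottom-row=3; cleared 0 line(s) (total 0); column heights now [0 0 1 4 6], max=6
Drop 3: O rot0 at col 2 lands with bottom-row=4; cleared 0 line(s) (total 0); column heights now [0 0 6 6 6], max=6
Drop 4: O rot3 at col 2 lands with bottom-row=6; cleared 0 line(s) (total 0); column heights now [0 0 8 8 6], max=8

Answer: 0 0 8 8 6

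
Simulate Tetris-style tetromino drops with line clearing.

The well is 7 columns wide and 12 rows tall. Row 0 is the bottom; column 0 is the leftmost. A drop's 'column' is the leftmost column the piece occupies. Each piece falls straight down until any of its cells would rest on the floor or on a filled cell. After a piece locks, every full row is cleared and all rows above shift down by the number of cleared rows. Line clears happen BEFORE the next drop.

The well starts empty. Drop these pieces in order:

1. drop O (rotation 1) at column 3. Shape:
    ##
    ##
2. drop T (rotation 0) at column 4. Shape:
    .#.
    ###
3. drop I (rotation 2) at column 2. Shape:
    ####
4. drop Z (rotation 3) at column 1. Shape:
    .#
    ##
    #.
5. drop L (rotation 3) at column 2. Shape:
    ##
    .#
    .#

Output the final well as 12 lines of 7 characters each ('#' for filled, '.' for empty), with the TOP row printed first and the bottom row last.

Drop 1: O rot1 at col 3 lands with bottom-row=0; cleared 0 line(s) (total 0); column heights now [0 0 0 2 2 0 0], max=2
Drop 2: T rot0 at col 4 lands with bottom-row=2; cleared 0 line(s) (total 0); column heights now [0 0 0 2 3 4 3], max=4
Drop 3: I rot2 at col 2 lands with bottom-row=4; cleared 0 line(s) (total 0); column heights now [0 0 5 5 5 5 3], max=5
Drop 4: Z rot3 at col 1 lands with bottom-row=4; cleared 0 line(s) (total 0); column heights now [0 6 7 5 5 5 3], max=7
Drop 5: L rot3 at col 2 lands with bottom-row=5; cleared 0 line(s) (total 0); column heights now [0 6 8 8 5 5 3], max=8

Answer: .......
.......
.......
.......
..##...
..##...
.###...
.#####.
.....#.
....###
...##..
...##..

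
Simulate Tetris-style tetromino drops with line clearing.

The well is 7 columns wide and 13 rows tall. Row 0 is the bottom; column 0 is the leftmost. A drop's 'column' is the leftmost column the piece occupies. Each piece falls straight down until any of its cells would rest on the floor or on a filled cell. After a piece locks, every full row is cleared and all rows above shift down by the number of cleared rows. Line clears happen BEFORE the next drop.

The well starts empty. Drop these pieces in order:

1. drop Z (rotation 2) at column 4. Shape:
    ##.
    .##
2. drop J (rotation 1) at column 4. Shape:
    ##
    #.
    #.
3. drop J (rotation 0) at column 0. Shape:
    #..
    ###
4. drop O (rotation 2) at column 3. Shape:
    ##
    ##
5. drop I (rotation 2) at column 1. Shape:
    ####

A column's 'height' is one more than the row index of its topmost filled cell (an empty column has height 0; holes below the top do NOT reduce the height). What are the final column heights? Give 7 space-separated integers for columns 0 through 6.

Drop 1: Z rot2 at col 4 lands with bottom-row=0; cleared 0 line(s) (total 0); column heights now [0 0 0 0 2 2 1], max=2
Drop 2: J rot1 at col 4 lands with bottom-row=2; cleared 0 line(s) (total 0); column heights now [0 0 0 0 5 5 1], max=5
Drop 3: J rot0 at col 0 lands with bottom-row=0; cleared 0 line(s) (total 0); column heights now [2 1 1 0 5 5 1], max=5
Drop 4: O rot2 at col 3 lands with bottom-row=5; cleared 0 line(s) (total 0); column heights now [2 1 1 7 7 5 1], max=7
Drop 5: I rot2 at col 1 lands with bottom-row=7; cleared 0 line(s) (total 0); column heights now [2 8 8 8 8 5 1], max=8

Answer: 2 8 8 8 8 5 1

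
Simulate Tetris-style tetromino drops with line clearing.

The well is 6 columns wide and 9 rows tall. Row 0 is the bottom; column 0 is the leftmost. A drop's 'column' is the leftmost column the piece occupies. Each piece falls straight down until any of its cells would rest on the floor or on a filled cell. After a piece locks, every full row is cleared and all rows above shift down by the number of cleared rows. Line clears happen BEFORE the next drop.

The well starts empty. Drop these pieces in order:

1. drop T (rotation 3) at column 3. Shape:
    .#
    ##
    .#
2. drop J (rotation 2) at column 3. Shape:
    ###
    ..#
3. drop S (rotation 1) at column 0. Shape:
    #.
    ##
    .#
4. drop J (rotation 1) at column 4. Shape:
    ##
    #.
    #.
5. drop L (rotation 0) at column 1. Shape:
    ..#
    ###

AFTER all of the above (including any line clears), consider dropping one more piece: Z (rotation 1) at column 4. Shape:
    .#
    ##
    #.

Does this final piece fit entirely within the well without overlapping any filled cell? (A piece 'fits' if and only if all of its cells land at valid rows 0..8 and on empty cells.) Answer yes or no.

Drop 1: T rot3 at col 3 lands with bottom-row=0; cleared 0 line(s) (total 0); column heights now [0 0 0 2 3 0], max=3
Drop 2: J rot2 at col 3 lands with bottom-row=2; cleared 0 line(s) (total 0); column heights now [0 0 0 4 4 4], max=4
Drop 3: S rot1 at col 0 lands with bottom-row=0; cleared 0 line(s) (total 0); column heights now [3 2 0 4 4 4], max=4
Drop 4: J rot1 at col 4 lands with bottom-row=4; cleared 0 line(s) (total 0); column heights now [3 2 0 4 7 7], max=7
Drop 5: L rot0 at col 1 lands with bottom-row=4; cleared 0 line(s) (total 0); column heights now [3 5 5 6 7 7], max=7
Test piece Z rot1 at col 4 (width 2): heights before test = [3 5 5 6 7 7]; fits = False

Answer: no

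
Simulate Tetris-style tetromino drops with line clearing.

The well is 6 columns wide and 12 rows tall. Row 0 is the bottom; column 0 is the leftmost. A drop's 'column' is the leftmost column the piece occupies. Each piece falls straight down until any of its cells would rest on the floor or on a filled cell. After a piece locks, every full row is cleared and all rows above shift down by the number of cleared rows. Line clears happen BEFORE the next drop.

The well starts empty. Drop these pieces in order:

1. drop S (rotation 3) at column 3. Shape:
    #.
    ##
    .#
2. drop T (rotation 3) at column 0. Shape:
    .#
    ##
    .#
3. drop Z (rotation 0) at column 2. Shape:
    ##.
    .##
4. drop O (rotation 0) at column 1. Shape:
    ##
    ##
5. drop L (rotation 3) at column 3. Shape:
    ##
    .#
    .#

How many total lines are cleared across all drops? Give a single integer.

Answer: 0

Derivation:
Drop 1: S rot3 at col 3 lands with bottom-row=0; cleared 0 line(s) (total 0); column heights now [0 0 0 3 2 0], max=3
Drop 2: T rot3 at col 0 lands with bottom-row=0; cleared 0 line(s) (total 0); column heights now [2 3 0 3 2 0], max=3
Drop 3: Z rot0 at col 2 lands with bottom-row=3; cleared 0 line(s) (total 0); column heights now [2 3 5 5 4 0], max=5
Drop 4: O rot0 at col 1 lands with bottom-row=5; cleared 0 line(s) (total 0); column heights now [2 7 7 5 4 0], max=7
Drop 5: L rot3 at col 3 lands with bottom-row=4; cleared 0 line(s) (total 0); column heights now [2 7 7 7 7 0], max=7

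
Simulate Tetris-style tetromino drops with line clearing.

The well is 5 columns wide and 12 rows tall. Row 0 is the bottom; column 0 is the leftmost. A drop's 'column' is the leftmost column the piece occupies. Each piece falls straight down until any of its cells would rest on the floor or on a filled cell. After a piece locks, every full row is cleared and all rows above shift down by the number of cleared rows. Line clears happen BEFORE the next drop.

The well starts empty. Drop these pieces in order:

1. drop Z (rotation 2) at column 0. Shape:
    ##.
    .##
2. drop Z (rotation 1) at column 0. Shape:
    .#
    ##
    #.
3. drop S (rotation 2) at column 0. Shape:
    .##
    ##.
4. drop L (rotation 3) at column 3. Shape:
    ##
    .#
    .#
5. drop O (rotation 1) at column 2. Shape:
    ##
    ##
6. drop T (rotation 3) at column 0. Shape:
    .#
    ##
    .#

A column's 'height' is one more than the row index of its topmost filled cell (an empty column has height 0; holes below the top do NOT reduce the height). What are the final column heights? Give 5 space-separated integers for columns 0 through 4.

Drop 1: Z rot2 at col 0 lands with bottom-row=0; cleared 0 line(s) (total 0); column heights now [2 2 1 0 0], max=2
Drop 2: Z rot1 at col 0 lands with bottom-row=2; cleared 0 line(s) (total 0); column heights now [4 5 1 0 0], max=5
Drop 3: S rot2 at col 0 lands with bottom-row=5; cleared 0 line(s) (total 0); column heights now [6 7 7 0 0], max=7
Drop 4: L rot3 at col 3 lands with bottom-row=0; cleared 0 line(s) (total 0); column heights now [6 7 7 3 3], max=7
Drop 5: O rot1 at col 2 lands with bottom-row=7; cleared 0 line(s) (total 0); column heights now [6 7 9 9 3], max=9
Drop 6: T rot3 at col 0 lands with bottom-row=7; cleared 0 line(s) (total 0); column heights now [9 10 9 9 3], max=10

Answer: 9 10 9 9 3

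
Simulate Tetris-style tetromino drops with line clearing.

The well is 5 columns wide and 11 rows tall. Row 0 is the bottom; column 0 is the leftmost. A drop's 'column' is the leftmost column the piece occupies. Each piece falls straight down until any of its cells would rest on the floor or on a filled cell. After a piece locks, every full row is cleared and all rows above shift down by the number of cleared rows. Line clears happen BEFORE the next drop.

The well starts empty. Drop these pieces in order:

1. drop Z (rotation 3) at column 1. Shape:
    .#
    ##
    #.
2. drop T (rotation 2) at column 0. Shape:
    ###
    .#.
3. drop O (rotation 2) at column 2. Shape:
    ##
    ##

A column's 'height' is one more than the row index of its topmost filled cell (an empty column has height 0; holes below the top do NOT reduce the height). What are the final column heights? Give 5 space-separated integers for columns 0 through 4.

Answer: 4 4 6 6 0

Derivation:
Drop 1: Z rot3 at col 1 lands with bottom-row=0; cleared 0 line(s) (total 0); column heights now [0 2 3 0 0], max=3
Drop 2: T rot2 at col 0 lands with bottom-row=2; cleared 0 line(s) (total 0); column heights now [4 4 4 0 0], max=4
Drop 3: O rot2 at col 2 lands with bottom-row=4; cleared 0 line(s) (total 0); column heights now [4 4 6 6 0], max=6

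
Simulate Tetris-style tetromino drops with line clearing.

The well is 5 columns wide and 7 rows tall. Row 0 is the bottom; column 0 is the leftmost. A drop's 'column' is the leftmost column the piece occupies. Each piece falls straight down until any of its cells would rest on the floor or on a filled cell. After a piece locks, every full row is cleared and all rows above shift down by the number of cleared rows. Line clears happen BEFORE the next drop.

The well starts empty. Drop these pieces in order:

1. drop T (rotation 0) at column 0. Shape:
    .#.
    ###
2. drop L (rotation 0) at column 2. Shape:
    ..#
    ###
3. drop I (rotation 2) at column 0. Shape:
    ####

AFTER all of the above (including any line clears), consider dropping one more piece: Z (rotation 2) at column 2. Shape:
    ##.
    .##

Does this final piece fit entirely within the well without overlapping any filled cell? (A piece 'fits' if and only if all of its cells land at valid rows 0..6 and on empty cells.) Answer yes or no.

Drop 1: T rot0 at col 0 lands with bottom-row=0; cleared 0 line(s) (total 0); column heights now [1 2 1 0 0], max=2
Drop 2: L rot0 at col 2 lands with bottom-row=1; cleared 0 line(s) (total 0); column heights now [1 2 2 2 3], max=3
Drop 3: I rot2 at col 0 lands with bottom-row=2; cleared 1 line(s) (total 1); column heights now [1 2 2 2 2], max=2
Test piece Z rot2 at col 2 (width 3): heights before test = [1 2 2 2 2]; fits = True

Answer: yes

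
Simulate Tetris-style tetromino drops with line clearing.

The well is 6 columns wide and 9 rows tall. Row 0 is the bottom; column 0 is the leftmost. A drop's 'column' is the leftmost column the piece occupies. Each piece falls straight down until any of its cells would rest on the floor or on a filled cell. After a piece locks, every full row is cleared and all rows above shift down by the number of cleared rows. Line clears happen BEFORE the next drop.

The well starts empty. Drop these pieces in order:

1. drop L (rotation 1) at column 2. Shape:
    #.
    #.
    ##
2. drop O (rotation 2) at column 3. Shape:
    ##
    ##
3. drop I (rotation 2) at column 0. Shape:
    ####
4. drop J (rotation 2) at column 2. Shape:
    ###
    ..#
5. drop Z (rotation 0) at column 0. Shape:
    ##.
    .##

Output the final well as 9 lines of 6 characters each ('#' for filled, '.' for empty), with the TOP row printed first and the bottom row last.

Drop 1: L rot1 at col 2 lands with bottom-row=0; cleared 0 line(s) (total 0); column heights now [0 0 3 1 0 0], max=3
Drop 2: O rot2 at col 3 lands with bottom-row=1; cleared 0 line(s) (total 0); column heights now [0 0 3 3 3 0], max=3
Drop 3: I rot2 at col 0 lands with bottom-row=3; cleared 0 line(s) (total 0); column heights now [4 4 4 4 3 0], max=4
Drop 4: J rot2 at col 2 lands with bottom-row=3; cleared 0 line(s) (total 0); column heights now [4 4 5 5 5 0], max=5
Drop 5: Z rot0 at col 0 lands with bottom-row=5; cleared 0 line(s) (total 0); column heights now [7 7 6 5 5 0], max=7

Answer: ......
......
##....
.##...
..###.
#####.
..###.
..###.
..##..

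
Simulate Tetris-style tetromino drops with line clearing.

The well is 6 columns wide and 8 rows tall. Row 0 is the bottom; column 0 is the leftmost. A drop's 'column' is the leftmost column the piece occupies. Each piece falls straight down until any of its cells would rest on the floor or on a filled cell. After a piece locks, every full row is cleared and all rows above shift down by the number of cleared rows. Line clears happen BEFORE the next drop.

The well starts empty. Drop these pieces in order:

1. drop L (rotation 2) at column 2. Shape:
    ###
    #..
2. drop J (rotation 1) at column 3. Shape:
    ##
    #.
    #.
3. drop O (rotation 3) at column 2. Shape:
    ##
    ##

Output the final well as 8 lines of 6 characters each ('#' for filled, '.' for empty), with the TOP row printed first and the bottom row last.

Drop 1: L rot2 at col 2 lands with bottom-row=0; cleared 0 line(s) (total 0); column heights now [0 0 2 2 2 0], max=2
Drop 2: J rot1 at col 3 lands with bottom-row=2; cleared 0 line(s) (total 0); column heights now [0 0 2 5 5 0], max=5
Drop 3: O rot3 at col 2 lands with bottom-row=5; cleared 0 line(s) (total 0); column heights now [0 0 7 7 5 0], max=7

Answer: ......
..##..
..##..
...##.
...#..
...#..
..###.
..#...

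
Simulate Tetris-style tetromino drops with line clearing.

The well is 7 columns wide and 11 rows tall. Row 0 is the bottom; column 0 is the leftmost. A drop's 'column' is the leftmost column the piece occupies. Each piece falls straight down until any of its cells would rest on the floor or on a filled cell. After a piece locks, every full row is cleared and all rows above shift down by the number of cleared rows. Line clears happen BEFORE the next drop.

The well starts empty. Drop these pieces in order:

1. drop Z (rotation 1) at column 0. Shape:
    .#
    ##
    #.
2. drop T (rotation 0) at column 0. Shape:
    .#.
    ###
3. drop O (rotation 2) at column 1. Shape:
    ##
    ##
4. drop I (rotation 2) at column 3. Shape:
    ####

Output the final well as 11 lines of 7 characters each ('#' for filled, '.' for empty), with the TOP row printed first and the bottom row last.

Drop 1: Z rot1 at col 0 lands with bottom-row=0; cleared 0 line(s) (total 0); column heights now [2 3 0 0 0 0 0], max=3
Drop 2: T rot0 at col 0 lands with bottom-row=3; cleared 0 line(s) (total 0); column heights now [4 5 4 0 0 0 0], max=5
Drop 3: O rot2 at col 1 lands with bottom-row=5; cleared 0 line(s) (total 0); column heights now [4 7 7 0 0 0 0], max=7
Drop 4: I rot2 at col 3 lands with bottom-row=0; cleared 0 line(s) (total 0); column heights now [4 7 7 1 1 1 1], max=7

Answer: .......
.......
.......
.......
.##....
.##....
.#.....
###....
.#.....
##.....
#..####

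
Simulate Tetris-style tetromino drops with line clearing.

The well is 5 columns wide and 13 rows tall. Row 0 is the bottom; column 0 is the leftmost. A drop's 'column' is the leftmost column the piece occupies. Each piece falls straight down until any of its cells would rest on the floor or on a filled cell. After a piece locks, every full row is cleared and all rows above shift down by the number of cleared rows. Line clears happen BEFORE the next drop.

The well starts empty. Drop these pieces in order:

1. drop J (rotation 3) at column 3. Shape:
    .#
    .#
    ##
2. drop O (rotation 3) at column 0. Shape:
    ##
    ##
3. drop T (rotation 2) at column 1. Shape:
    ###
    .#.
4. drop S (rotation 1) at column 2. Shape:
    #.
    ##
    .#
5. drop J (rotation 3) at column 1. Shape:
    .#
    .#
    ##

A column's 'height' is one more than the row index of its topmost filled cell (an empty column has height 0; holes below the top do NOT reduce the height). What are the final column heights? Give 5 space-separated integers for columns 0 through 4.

Drop 1: J rot3 at col 3 lands with bottom-row=0; cleared 0 line(s) (total 0); column heights now [0 0 0 1 3], max=3
Drop 2: O rot3 at col 0 lands with bottom-row=0; cleared 0 line(s) (total 0); column heights now [2 2 0 1 3], max=3
Drop 3: T rot2 at col 1 lands with bottom-row=1; cleared 0 line(s) (total 0); column heights now [2 3 3 3 3], max=3
Drop 4: S rot1 at col 2 lands with bottom-row=3; cleared 0 line(s) (total 0); column heights now [2 3 6 5 3], max=6
Drop 5: J rot3 at col 1 lands with bottom-row=6; cleared 0 line(s) (total 0); column heights now [2 7 9 5 3], max=9

Answer: 2 7 9 5 3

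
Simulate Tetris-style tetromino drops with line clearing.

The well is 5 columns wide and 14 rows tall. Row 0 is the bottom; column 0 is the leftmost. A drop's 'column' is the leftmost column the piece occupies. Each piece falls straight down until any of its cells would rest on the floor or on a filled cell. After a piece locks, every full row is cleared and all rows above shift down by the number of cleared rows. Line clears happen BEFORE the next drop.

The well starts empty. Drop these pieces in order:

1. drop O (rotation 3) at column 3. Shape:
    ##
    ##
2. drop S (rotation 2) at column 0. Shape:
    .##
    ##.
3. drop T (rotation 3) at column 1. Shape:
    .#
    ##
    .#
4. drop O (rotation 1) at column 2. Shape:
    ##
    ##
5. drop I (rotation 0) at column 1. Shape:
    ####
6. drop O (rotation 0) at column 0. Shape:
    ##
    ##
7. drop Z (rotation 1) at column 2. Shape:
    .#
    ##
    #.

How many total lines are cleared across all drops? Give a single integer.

Drop 1: O rot3 at col 3 lands with bottom-row=0; cleared 0 line(s) (total 0); column heights now [0 0 0 2 2], max=2
Drop 2: S rot2 at col 0 lands with bottom-row=0; cleared 0 line(s) (total 0); column heights now [1 2 2 2 2], max=2
Drop 3: T rot3 at col 1 lands with bottom-row=2; cleared 0 line(s) (total 0); column heights now [1 4 5 2 2], max=5
Drop 4: O rot1 at col 2 lands with bottom-row=5; cleared 0 line(s) (total 0); column heights now [1 4 7 7 2], max=7
Drop 5: I rot0 at col 1 lands with bottom-row=7; cleared 0 line(s) (total 0); column heights now [1 8 8 8 8], max=8
Drop 6: O rot0 at col 0 lands with bottom-row=8; cleared 0 line(s) (total 0); column heights now [10 10 8 8 8], max=10
Drop 7: Z rot1 at col 2 lands with bottom-row=8; cleared 0 line(s) (total 0); column heights now [10 10 10 11 8], max=11

Answer: 0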